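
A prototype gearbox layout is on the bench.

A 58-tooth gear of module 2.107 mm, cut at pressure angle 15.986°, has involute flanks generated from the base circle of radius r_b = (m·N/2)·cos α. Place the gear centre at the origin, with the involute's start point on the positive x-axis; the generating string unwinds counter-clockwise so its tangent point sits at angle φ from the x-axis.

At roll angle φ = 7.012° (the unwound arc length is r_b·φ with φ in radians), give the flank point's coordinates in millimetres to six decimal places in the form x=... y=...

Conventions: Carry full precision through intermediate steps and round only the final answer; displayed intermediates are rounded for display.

topology: single-mesh involute geometry — m = 2.107, N = 58
pitch radius r_p = m·N/2 = 2.107·58/2 = 61.103000
base radius r_b = r_p·cos α = 61.103000·cos 15.986° = 58.740087
roll angle φ = 7.012° = 0.12238249 rad
x = r_b·(cos φ + φ·sin φ) = 59.178330
y = r_b·(sin φ − φ·cos φ) = 0.035836

x=59.178330 y=0.035836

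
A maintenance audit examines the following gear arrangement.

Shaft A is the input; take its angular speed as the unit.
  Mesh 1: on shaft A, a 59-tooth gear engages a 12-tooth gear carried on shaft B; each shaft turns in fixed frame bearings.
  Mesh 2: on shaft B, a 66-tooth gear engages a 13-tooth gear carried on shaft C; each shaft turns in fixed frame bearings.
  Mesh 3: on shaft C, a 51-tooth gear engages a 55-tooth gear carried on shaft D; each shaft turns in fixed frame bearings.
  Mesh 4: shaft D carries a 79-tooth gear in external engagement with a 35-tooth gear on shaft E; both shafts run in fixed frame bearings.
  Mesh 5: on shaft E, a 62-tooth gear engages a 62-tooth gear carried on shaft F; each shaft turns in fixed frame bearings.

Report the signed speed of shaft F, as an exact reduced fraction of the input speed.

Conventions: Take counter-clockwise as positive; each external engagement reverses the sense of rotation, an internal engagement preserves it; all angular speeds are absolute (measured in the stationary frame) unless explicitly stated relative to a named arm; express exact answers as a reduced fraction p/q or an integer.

-237711/4550

5-mesh fixed-axis compound train (all bearings frame-fixed)
mesh 1 [59T→12T]: |ω|/ω_in = 1×59/12 = 59/12, sense flips to −
mesh 2 [66T→13T]: |ω|/ω_in = (59/12)×66/13 = 649/26, sense flips to +
mesh 3 [51T→55T]: |ω|/ω_in = (649/26)×51/55 = 3009/130, sense flips to −
mesh 4 [79T→35T]: |ω|/ω_in = (3009/130)×79/35 = 237711/4550, sense flips to +
mesh 5 [62T→62T]: |ω|/ω_in = (237711/4550)×62/62 = 237711/4550, sense flips to −
signed output speed (× input speed) = -237711/4550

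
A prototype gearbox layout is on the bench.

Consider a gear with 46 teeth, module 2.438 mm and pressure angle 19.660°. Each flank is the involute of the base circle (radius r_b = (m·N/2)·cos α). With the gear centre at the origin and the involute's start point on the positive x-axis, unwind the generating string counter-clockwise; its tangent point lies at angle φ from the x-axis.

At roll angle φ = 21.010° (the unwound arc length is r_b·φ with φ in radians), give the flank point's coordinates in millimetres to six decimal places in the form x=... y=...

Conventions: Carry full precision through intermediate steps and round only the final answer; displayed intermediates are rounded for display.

recognized (one wheel, involute flank): single-mesh tooth geometry, m = 2.438, N = 46
pitch radius r_p = m·N/2 = 2.438·46/2 = 56.074000
base radius r_b = r_p·cos α = 56.074000·cos 19.660° = 52.805203
roll angle φ = 21.010° = 0.36669368 rad
x = r_b·(cos φ + φ·sin φ) = 56.236953
y = r_b·(sin φ − φ·cos φ) = 0.856278

x=56.236953 y=0.856278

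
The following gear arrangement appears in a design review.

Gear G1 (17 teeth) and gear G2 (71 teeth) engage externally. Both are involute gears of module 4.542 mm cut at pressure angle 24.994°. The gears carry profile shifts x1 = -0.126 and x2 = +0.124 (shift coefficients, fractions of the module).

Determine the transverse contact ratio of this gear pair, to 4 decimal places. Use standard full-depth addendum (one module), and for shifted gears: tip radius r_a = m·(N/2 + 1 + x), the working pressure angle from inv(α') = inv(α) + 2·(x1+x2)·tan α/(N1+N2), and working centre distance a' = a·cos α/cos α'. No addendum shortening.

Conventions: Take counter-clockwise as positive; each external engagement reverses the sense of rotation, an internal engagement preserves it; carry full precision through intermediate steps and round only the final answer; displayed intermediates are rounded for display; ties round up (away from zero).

1.4921

class = single-mesh tooth geometry [involute pair 17T × 71T, m = 4.542]
base radii: r_b1 = 34.991533, r_b2 = 146.141109
tip radii: r_a1 = 42.576708, r_a2 = 166.346208
inv(α') = inv(24.994°) + 2·(-0.126+0.124)·tan α/(17+71) = 0.02993139  ⇒  α' = 24.98841°
a' = a·cos α / cos α' = 199.8480·cos 24.994°/cos 24.98841° = 199.838915
action lengths: √(r_a1²−r_b1²) = 24.256312, √(r_a2²−r_b2²) = 79.459657
base pitch p_b = π·m·cos α = 12.932840
CR = (24.256312 + 79.459657 − 199.838915·sin 24.98841°)/12.932840 = 1.492095
contact ratio ≈ 1.4921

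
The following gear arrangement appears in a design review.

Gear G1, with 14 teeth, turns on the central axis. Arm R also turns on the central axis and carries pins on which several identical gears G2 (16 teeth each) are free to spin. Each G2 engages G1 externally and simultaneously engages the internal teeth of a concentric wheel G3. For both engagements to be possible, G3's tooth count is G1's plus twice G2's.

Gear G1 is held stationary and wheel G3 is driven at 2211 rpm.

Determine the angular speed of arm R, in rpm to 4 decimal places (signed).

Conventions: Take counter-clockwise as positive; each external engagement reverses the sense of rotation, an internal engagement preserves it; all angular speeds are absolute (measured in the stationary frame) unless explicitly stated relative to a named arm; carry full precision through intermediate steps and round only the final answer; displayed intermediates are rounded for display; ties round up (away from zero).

recognized (axles ride arm R): planetary set, 14/16/46 teeth
normalise by the input: solve with ω_ring = 1, then scale by 2211 rpm
ring teeth: 14 + 2·16 = 46
14(ω_sun−ω_arm) = −46(ω_ring−ω_arm),  ω_sun = 0, ω_ring = 1
14(0−ω_arm) = −46(1−ω_arm)  ⇒  60·ω_arm = 46  ⇒  ω_arm = 23/30
scale: ω_arm = 23/30 × 2211 rpm = +1695.1000 rpm

+1695.1000 rpm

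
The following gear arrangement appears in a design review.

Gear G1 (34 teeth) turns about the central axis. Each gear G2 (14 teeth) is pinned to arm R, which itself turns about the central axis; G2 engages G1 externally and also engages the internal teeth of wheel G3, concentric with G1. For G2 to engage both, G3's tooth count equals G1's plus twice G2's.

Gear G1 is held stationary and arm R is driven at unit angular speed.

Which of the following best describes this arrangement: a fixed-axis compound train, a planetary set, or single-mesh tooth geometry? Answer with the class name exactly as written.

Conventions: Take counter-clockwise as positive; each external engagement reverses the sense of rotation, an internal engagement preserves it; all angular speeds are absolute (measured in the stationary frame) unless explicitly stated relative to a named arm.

planetary set (34T centre, 14T on arm, 62T internal) — Willis relation
classification: planetary set

planetary set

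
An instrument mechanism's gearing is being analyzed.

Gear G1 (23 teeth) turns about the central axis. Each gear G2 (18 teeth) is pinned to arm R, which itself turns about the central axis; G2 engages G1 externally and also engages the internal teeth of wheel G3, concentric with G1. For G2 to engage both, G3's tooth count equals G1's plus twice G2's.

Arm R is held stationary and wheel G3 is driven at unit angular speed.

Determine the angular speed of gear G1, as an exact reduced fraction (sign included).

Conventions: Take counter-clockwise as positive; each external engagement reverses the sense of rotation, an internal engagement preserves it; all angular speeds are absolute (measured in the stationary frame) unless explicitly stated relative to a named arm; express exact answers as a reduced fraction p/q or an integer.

-59/23

recognized (axles ride arm R): planetary set, 23/18/59 teeth
ring teeth: 23 + 2·18 = 59
23(ω_sun−ω_arm) = −59(ω_ring−ω_arm),  ω_arm = 0, ω_ring = 1
ω_sun = 0 − (59/23)(1−0) = -59/23
exact speed ratio = -59/23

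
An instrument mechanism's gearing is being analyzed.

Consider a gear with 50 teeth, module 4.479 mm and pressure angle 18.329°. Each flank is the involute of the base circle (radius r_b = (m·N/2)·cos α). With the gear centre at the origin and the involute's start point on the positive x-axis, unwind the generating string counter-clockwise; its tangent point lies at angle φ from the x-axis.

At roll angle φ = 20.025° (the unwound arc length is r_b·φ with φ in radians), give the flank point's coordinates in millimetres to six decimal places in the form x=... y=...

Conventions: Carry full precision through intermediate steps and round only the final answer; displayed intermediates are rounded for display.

x=112.589204 y=1.494250

topology: single-mesh involute geometry — m = 4.479, N = 50
pitch radius r_p = m·N/2 = 4.479·50/2 = 111.975000
base radius r_b = r_p·cos α = 111.975000·cos 18.329° = 106.294109
roll angle φ = 20.025° = 0.34950218 rad
x = r_b·(cos φ + φ·sin φ) = 112.589204
y = r_b·(sin φ − φ·cos φ) = 1.494250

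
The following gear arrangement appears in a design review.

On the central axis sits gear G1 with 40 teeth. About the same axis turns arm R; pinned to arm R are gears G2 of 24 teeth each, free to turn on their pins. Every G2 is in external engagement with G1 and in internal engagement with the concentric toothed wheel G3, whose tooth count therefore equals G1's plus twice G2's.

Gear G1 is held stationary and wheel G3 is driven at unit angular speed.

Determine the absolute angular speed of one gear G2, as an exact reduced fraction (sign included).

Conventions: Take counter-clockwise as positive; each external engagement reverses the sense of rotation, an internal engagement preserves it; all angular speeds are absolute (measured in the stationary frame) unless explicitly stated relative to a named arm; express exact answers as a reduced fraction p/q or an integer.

11/6

recognized (axles ride arm R): planetary set, 40/24/88 teeth
ring teeth: 40 + 2·24 = 88
40(ω_sun−ω_arm) = −88(ω_ring−ω_arm),  ω_sun = 0, ω_ring = 1
40(0−ω_arm) = −88(1−ω_arm)  ⇒  128·ω_arm = 88  ⇒  ω_arm = 11/16
sun–planet mesh: 40·(0−11/16) = −24·(ω_p−ω_arm)  ⇒  ω_p−ω_arm = 55/48
ω_p = 11/16 + 55/48 = 11/6
exact speed ratio = 11/6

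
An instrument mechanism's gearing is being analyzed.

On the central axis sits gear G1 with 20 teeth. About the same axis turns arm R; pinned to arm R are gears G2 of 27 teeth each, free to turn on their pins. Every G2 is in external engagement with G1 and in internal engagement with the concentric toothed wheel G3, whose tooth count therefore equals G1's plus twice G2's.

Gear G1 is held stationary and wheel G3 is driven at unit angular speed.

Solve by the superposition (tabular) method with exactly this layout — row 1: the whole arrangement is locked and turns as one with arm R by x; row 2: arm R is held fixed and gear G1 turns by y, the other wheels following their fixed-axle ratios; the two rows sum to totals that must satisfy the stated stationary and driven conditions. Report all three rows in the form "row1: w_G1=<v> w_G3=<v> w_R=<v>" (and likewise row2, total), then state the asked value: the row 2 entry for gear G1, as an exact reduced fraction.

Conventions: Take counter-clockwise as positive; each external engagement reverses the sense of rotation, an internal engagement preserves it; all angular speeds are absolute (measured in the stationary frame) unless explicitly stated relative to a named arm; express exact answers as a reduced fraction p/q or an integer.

row1: w_G1=37/47 w_G3=37/47 w_R=37/47
row2: w_G1=-37/47 w_G3=10/47 w_R=0
total: w_G1=0 w_G3=1 w_R=37/47
asked value: -37/47

planetary set (20T centre, 27T on arm, 74T internal) — Willis relation
superposition row 1 [locked train]: every member turns x
row 2 — arm fixed, fixed-axis ratios: sun y, ring −(20/74)·y, arm 0
boundary: total ω_sun = x + y = 0 and total ω_ring = x − (20/74)·y = 1  ⇒  y = -37/47, x = 37/47
row 2 ring = −(20/74)·(-37/47) = 10/47
totals (row 1 + row 2): sun 37/47 + (-37/47) = 0, ring 37/47 + 10/47 = 1, arm 37/47 + 0 = 37/47
asked cell (row2, sun) = -37/47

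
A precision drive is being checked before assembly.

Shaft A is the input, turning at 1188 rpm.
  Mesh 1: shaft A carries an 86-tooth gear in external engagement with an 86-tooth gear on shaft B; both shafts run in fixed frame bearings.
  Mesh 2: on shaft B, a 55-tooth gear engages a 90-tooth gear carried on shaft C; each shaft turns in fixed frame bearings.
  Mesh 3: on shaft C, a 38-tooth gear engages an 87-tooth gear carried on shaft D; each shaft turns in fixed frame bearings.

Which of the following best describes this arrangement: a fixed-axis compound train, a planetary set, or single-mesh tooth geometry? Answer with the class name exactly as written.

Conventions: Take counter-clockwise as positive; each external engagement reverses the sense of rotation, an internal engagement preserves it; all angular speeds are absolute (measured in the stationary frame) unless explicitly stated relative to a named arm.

3-mesh fixed-axis compound train (all bearings frame-fixed)
classification: fixed-axis compound train

fixed-axis compound train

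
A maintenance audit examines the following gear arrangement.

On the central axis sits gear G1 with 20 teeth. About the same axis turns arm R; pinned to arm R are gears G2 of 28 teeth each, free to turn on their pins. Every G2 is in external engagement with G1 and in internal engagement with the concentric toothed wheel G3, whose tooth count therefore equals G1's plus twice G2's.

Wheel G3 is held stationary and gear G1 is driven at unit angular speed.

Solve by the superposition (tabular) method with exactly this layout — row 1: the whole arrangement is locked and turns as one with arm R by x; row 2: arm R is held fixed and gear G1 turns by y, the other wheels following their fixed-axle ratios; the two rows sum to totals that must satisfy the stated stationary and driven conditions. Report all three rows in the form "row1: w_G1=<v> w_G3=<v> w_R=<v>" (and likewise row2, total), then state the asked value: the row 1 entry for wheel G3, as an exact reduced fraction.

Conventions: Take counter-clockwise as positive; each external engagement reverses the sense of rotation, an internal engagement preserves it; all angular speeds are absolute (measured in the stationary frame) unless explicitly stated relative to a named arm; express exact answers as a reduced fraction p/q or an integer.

topology: planetary set — G1 20T / G2 28T / G3 76T, arm = carrier (Willis)
superposition row 1 [locked train]: every member turns x
row 2: sun turns y, ring = −(20/76)·y, arm 0
boundary: total ω_ring = x − (20/76)·y = 0 and total ω_sun = x + y = 1  ⇒  y = 19/24, x = 5/24
row 2 ring = −(20/76)·19/24 = -5/24
totals (row 1 + row 2): sun 5/24 + 19/24 = 1, ring 5/24 + (-5/24) = 0, arm 5/24 + 0 = 5/24
asked cell (row1, ring) = 5/24

row1: w_G1=5/24 w_G3=5/24 w_R=5/24
row2: w_G1=19/24 w_G3=-5/24 w_R=0
total: w_G1=1 w_G3=0 w_R=5/24
asked value: 5/24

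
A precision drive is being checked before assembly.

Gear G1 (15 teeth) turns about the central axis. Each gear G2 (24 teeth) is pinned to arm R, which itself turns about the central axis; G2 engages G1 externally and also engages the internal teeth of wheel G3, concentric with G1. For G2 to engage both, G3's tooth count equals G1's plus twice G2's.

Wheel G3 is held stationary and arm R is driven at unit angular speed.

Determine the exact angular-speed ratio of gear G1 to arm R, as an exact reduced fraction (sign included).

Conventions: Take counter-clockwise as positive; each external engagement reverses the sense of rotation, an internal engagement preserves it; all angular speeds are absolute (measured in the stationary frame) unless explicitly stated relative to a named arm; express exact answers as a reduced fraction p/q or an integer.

topology: planetary set — G1 15T / G2 24T / G3 63T, arm = carrier (Willis)
ring teeth: 15 + 2·24 = 63
15(ω_sun−ω_arm) = −63(ω_ring−ω_arm),  ω_ring = 0, ω_arm = 1
ω_sun = 1 − (63/15)(0−1) = 26/5
ω_out/ω_in = 26/5

26/5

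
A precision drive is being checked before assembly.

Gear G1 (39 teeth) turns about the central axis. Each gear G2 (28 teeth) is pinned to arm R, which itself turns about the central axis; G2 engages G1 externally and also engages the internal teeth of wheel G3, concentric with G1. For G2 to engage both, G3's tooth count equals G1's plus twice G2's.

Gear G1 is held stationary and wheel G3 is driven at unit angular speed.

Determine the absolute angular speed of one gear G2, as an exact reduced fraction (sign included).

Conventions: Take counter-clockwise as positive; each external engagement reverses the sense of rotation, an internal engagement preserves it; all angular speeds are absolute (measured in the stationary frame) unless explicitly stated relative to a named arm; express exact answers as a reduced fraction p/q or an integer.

95/56

recognized (axles ride arm R): planetary set, 39/28/95 teeth
ring teeth: 39 + 2·28 = 95
39(ω_sun−ω_arm) = −95(ω_ring−ω_arm),  ω_sun = 0, ω_ring = 1
39(0−ω_arm) = −95(1−ω_arm)  ⇒  134·ω_arm = 95  ⇒  ω_arm = 95/134
sun–planet mesh: 39·(0−95/134) = −28·(ω_p−ω_arm)  ⇒  ω_p−ω_arm = 3705/3752
ω_p = 95/134 + 3705/3752 = 95/56
exact speed ratio = 95/56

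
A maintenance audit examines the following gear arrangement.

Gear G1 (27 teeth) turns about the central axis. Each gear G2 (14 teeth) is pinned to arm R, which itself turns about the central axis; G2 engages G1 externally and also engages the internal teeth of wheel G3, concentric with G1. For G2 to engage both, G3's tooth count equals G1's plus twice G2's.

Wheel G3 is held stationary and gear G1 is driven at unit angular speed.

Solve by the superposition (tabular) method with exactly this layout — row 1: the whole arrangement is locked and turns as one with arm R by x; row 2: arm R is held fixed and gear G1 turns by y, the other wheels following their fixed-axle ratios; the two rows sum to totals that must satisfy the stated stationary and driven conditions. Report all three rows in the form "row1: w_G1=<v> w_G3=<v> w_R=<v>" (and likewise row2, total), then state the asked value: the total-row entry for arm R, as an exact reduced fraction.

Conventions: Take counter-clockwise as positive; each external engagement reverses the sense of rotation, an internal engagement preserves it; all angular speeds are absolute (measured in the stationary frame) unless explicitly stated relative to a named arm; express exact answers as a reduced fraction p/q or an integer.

recognized (axles ride arm R): planetary set, 27/14/55 teeth
row 1 (train locked, turned with arm): all members turn x
row 2: sun turns y, ring = −(27/55)·y, arm 0
boundary: total ω_ring = x − (27/55)·y = 0 and total ω_sun = x + y = 1  ⇒  y = 55/82, x = 27/82
row 2 ring = −(27/55)·55/82 = -27/82
totals (row 1 + row 2): sun 27/82 + 55/82 = 1, ring 27/82 + (-27/82) = 0, arm 27/82 + 0 = 27/82
asked cell (total, arm) = 27/82

row1: w_G1=27/82 w_G3=27/82 w_R=27/82
row2: w_G1=55/82 w_G3=-27/82 w_R=0
total: w_G1=1 w_G3=0 w_R=27/82
asked value: 27/82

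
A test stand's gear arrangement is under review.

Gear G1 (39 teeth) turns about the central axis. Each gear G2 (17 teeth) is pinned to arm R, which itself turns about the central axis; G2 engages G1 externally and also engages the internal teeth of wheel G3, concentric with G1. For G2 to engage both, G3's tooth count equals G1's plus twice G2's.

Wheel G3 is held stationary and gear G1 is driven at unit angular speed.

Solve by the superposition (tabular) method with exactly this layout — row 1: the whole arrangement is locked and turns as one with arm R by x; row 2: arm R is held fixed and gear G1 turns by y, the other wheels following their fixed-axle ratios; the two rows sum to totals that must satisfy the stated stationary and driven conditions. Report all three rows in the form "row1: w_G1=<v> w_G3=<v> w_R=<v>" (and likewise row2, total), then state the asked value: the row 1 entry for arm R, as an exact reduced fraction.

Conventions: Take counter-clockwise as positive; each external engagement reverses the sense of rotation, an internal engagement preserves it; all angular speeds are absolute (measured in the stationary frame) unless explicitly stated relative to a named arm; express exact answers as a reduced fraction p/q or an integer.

row1: w_G1=39/112 w_G3=39/112 w_R=39/112
row2: w_G1=73/112 w_G3=-39/112 w_R=0
total: w_G1=1 w_G3=0 w_R=39/112
asked value: 39/112

planetary set (39T centre, 17T on arm, 73T internal) — Willis relation
row 1 (train locked, turned with arm): all members turn x
row 2: sun turns y, ring = −(39/73)·y, arm 0
boundary: total ω_ring = x − (39/73)·y = 0 and total ω_sun = x + y = 1  ⇒  y = 73/112, x = 39/112
row 2 ring = −(39/73)·73/112 = -39/112
totals (row 1 + row 2): sun 39/112 + 73/112 = 1, ring 39/112 + (-39/112) = 0, arm 39/112 + 0 = 39/112
asked cell (row1, arm) = 39/112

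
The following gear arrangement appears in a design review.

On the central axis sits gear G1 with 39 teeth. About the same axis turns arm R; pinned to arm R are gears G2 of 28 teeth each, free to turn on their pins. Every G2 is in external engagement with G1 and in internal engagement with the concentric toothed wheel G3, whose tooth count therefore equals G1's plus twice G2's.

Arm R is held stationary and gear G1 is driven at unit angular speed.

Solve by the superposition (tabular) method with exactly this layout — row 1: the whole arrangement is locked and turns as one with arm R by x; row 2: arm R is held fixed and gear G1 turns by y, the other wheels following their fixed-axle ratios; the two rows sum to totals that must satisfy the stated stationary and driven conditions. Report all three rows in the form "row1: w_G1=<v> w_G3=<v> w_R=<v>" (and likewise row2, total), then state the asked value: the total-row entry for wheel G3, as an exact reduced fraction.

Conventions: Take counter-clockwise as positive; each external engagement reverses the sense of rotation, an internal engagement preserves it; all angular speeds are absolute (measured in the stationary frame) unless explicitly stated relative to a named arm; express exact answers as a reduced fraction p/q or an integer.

topology: planetary set — G1 39T / G2 28T / G3 95T, arm = carrier (Willis)
row 1 (train locked, turned with arm): all members turn x
row 2 (arm held, sun turns y): ω_ring = −(39/95)·y, ω_arm = 0
boundary: total ω_arm = x = 0 and total ω_sun = x + y = 1  ⇒  y = 1, x = 0
row 2 ring = −(39/95)·1 = -39/95
totals (row 1 + row 2): sun 0 + 1 = 1, ring 0 + (-39/95) = -39/95, arm 0 + 0 = 0
asked cell (total, ring) = -39/95

row1: w_G1=0 w_G3=0 w_R=0
row2: w_G1=1 w_G3=-39/95 w_R=0
total: w_G1=1 w_G3=-39/95 w_R=0
asked value: -39/95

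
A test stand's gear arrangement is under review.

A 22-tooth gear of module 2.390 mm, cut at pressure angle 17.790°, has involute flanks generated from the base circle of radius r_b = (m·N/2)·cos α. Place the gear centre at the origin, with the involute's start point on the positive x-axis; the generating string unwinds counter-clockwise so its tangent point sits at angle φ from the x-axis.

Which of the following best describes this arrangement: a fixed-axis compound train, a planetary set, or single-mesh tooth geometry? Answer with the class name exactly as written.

single-mesh tooth geometry

single-mesh involute tooth geometry (22T wheel at module 2.390)
classification: single-mesh tooth geometry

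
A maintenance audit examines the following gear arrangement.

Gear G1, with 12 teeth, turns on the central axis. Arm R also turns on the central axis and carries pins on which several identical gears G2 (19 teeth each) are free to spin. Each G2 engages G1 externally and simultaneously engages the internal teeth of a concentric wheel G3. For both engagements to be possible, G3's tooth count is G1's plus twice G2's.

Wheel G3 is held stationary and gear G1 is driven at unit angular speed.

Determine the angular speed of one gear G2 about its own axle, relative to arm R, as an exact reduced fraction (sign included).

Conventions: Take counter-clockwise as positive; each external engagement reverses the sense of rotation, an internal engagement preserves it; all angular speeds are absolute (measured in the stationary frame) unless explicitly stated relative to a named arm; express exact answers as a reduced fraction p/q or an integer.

-300/589

topology: planetary set — G1 12T / G2 19T / G3 50T, arm = carrier (Willis)
ring teeth: 12 + 2·19 = 50
12(ω_sun−ω_arm) = −50(ω_ring−ω_arm),  ω_ring = 0, ω_sun = 1
12(1−ω_arm) = −50(0−ω_arm)  ⇒  62·ω_arm = 12  ⇒  ω_arm = 6/31
sun–planet mesh: 12·(1−6/31) = −19·(ω_p−ω_arm)  ⇒  ω_p−ω_arm = -300/589
exact speed ratio = -300/589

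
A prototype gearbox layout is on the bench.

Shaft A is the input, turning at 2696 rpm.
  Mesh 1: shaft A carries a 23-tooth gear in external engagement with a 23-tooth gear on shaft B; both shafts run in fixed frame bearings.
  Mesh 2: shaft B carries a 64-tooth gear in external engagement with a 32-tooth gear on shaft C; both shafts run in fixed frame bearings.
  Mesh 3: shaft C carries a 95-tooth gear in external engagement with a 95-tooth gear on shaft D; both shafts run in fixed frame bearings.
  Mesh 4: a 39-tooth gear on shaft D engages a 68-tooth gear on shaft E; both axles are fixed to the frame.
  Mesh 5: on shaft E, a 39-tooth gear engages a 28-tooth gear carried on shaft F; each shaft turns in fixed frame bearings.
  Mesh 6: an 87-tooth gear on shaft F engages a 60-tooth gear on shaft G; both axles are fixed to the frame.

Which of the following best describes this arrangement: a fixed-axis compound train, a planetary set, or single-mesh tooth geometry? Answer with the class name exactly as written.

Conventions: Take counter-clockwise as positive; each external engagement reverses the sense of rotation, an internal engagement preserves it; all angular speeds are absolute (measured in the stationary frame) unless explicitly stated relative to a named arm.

fixed-axis compound train

recognized (7 fixed axles, 6 meshes): fixed-axis compound train
classification: fixed-axis compound train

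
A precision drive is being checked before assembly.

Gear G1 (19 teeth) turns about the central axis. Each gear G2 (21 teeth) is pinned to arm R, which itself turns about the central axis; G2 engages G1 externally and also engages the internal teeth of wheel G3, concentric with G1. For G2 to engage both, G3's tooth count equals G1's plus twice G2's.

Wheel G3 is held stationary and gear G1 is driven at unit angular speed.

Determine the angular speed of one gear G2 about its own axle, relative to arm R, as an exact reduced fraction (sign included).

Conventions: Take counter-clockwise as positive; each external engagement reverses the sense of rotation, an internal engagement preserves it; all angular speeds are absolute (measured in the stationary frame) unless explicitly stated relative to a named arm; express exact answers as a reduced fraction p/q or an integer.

recognized (axles ride arm R): planetary set, 19/21/61 teeth
ring teeth: 19 + 2·21 = 61
19(ω_sun−ω_arm) = −61(ω_ring−ω_arm),  ω_ring = 0, ω_sun = 1
19(1−ω_arm) = −61(0−ω_arm)  ⇒  80·ω_arm = 19  ⇒  ω_arm = 19/80
sun–planet mesh: 19·(1−19/80) = −21·(ω_p−ω_arm)  ⇒  ω_p−ω_arm = -1159/1680
exact speed ratio = -1159/1680

-1159/1680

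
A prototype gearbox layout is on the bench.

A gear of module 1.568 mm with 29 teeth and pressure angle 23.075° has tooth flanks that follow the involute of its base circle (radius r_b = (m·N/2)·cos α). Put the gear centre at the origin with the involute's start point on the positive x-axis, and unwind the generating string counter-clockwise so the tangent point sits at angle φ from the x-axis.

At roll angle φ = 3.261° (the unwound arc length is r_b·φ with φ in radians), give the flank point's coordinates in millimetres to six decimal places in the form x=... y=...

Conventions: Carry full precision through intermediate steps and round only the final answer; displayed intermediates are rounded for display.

x=20.950803 y=0.001285

recognized (one wheel, involute flank): single-mesh tooth geometry, m = 1.568, N = 29
pitch radius r_p = m·N/2 = 1.568·29/2 = 22.736000
base radius r_b = r_p·cos α = 22.736000·cos 23.075° = 20.916952
roll angle φ = 3.261° = 0.05691519 rad
x = r_b·(cos φ + φ·sin φ) = 20.950803
y = r_b·(sin φ − φ·cos φ) = 0.001285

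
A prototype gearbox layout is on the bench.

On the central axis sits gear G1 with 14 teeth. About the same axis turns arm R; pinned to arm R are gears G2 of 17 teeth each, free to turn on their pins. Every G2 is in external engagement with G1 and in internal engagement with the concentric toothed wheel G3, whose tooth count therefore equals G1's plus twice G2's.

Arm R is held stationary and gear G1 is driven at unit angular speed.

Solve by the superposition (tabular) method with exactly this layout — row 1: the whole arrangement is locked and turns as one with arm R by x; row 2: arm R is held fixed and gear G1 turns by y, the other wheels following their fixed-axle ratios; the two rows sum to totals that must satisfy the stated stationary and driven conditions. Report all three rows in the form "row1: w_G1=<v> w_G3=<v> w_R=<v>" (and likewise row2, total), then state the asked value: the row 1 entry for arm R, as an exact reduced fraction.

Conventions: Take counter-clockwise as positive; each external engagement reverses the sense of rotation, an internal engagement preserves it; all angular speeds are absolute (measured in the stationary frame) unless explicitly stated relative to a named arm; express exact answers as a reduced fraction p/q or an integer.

recognized (axles ride arm R): planetary set, 14/17/48 teeth
row 1: whole set turns with the arm by x
superposition row 2 [arm held]: sun y, ring −(14/48)·y, arm 0
boundary: total ω_arm = x = 0 and total ω_sun = x + y = 1  ⇒  y = 1, x = 0
row 2 ring = −(14/48)·1 = -7/24
totals (row 1 + row 2): sun 0 + 1 = 1, ring 0 + (-7/24) = -7/24, arm 0 + 0 = 0
asked cell (row1, arm) = 0

row1: w_G1=0 w_G3=0 w_R=0
row2: w_G1=1 w_G3=-7/24 w_R=0
total: w_G1=1 w_G3=-7/24 w_R=0
asked value: 0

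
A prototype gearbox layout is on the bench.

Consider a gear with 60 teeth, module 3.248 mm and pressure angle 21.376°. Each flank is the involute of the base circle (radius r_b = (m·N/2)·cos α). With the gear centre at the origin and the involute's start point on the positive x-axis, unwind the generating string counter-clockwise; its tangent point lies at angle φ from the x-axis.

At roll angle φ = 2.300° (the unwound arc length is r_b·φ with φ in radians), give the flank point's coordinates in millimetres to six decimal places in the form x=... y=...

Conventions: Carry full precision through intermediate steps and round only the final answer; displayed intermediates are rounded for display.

class = single-mesh tooth geometry [base-circle involute, m = 3.248, 60T]
pitch radius r_p = m·N/2 = 3.248·60/2 = 97.440000
base radius r_b = r_p·cos α = 97.440000·cos 21.376° = 90.736963
roll angle φ = 2.300° = 0.04014257 rad
x = r_b·(cos φ + φ·sin φ) = 90.810042
y = r_b·(sin φ − φ·cos φ) = 0.001956

x=90.810042 y=0.001956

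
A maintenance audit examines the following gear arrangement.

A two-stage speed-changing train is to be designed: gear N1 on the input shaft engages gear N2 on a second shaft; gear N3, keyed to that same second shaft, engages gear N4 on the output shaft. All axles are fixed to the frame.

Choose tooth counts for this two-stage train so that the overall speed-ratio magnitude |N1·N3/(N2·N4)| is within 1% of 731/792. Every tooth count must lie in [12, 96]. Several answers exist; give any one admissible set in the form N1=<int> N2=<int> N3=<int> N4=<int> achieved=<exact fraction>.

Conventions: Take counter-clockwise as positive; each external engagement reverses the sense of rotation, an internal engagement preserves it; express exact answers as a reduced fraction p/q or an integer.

class = fixed-axis compound train [2-stage, 731/792 wanted]
target = 731/792 in lowest terms: an exact hit needs N1·N3 = k·731 and N2·N4 = k·792 for one integer k, every count in [12, 96]; additionally prefer no 1:1 stage (N1 ≠ N2, N3 ≠ N4)
k = 1: N1·N3 = 731 = 17·43, N2·N4 = 792 = 12·66
achieved = 17·43/(12·66) = 731/792; |achieved − target| = 0 ≤ 731/79200 ✓

N1=17 N2=12 N3=43 N4=66 achieved=731/792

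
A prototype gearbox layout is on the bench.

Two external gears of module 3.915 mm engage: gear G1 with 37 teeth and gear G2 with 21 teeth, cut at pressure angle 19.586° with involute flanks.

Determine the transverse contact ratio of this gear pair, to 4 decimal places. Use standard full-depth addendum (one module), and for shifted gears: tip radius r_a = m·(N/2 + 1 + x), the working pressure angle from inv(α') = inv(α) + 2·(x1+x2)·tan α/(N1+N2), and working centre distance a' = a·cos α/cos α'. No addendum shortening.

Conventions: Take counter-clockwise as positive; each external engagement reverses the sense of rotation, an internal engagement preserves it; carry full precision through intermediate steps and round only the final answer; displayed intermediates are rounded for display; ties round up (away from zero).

single-mesh involute tooth geometry (37T engaging 21T at module 3.915)
base radii: r_b1 = 68.236801, r_b2 = 38.728995
tip radii: r_a1 = 76.342500, r_a2 = 45.022500
no profile shift: α' = α, a' = a
action lengths: √(r_a1²−r_b1²) = 34.233264, √(r_a2²−r_b2²) = 22.958451
base pitch p_b = π·m·cos α = 11.587688
CR = (34.233264 + 22.958451 − 113.535000·sin 19.58600°)/11.587688 = 1.651093
contact ratio ≈ 1.6511

1.6511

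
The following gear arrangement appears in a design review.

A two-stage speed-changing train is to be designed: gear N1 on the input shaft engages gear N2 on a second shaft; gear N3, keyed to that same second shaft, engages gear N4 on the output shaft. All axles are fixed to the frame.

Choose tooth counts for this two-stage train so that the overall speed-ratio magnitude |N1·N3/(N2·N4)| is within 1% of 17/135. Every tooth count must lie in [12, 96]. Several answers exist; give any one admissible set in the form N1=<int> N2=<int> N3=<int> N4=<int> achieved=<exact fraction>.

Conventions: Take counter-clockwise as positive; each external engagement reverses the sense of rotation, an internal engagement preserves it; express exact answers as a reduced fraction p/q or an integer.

N1=12 N2=18 N3=17 N4=90 achieved=17/135

2-stage fixed-axis compound train for ratio 17/135
target = 17/135 in lowest terms: an exact hit needs N1·N3 = k·17 and N2·N4 = k·135 for one integer k, every count in [12, 96]; additionally prefer no 1:1 stage (N1 ≠ N2, N3 ≠ N4)
k = 1…11: no 1:1-free in-range split of k·17 and k·135 into factor pairs; take k = 12
k = 12: N1·N3 = 204 = 12·17, N2·N4 = 1620 = 18·90
achieved = 12·17/(18·90) = 17/135; |achieved − target| = 0 ≤ 17/13500 ✓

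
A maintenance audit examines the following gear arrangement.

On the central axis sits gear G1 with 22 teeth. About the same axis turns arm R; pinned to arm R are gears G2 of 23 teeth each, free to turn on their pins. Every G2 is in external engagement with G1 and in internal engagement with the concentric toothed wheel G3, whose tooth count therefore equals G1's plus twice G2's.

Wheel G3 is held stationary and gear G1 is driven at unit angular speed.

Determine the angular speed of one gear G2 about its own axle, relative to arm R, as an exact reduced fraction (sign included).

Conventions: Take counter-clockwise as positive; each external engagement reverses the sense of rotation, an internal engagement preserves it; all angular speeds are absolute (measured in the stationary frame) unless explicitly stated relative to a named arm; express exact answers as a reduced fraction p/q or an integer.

-748/1035

topology: planetary set — G1 22T / G2 23T / G3 68T, arm = carrier (Willis)
ring teeth: 22 + 2·23 = 68
22(ω_sun−ω_arm) = −68(ω_ring−ω_arm),  ω_ring = 0, ω_sun = 1
22(1−ω_arm) = −68(0−ω_arm)  ⇒  90·ω_arm = 22  ⇒  ω_arm = 11/45
sun–planet mesh: 22·(1−11/45) = −23·(ω_p−ω_arm)  ⇒  ω_p−ω_arm = -748/1035
exact speed ratio = -748/1035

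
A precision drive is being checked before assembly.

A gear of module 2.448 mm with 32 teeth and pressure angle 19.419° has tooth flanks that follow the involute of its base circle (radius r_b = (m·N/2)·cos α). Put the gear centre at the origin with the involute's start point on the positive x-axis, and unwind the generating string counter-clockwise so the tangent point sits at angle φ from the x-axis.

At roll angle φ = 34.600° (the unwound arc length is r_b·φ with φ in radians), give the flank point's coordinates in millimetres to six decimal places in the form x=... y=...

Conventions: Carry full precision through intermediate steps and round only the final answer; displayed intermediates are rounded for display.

x=43.073616 y=2.614044

single-mesh involute tooth geometry (32T wheel at module 2.448)
pitch radius r_p = m·N/2 = 2.448·32/2 = 39.168000
base radius r_b = r_p·cos α = 39.168000·cos 19.419° = 36.939829
roll angle φ = 34.600° = 0.60388392 rad
x = r_b·(cos φ + φ·sin φ) = 43.073616
y = r_b·(sin φ − φ·cos φ) = 2.614044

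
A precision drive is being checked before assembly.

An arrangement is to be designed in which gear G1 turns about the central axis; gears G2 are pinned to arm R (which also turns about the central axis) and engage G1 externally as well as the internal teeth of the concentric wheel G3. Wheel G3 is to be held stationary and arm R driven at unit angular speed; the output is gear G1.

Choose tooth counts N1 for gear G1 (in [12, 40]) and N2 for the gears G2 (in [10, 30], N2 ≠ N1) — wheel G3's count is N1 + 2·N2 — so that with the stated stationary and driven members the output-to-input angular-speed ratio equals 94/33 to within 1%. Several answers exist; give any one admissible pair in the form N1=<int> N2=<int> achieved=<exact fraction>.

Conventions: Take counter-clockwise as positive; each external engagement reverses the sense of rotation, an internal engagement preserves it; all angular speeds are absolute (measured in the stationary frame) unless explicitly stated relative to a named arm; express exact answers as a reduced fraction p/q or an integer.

design class (target 94/33): planetary set
Willis with ω_ring = 0: ω_sun/ω_arm = (N1+N3)/N1; set equal to 94/33  ⇒  N3/N1 = 94/33 − 1 = 61/33
N3 = N1 + 2·N2  ⇒  N2/N1 = (N3/N1 − 1)/2 = (61/33 − 1)/2 = 14/33
smallest multiple with N1 ≥ 12 and N2 ≥ 10: k = 1  ⇒  N1 = 1·33 = 33, N2 = 1·14 = 14 (N1 ≤ 40, N2 ≤ 30, N2 ≠ N1 ✓), N3 = 33 + 2·14 = 61
check: (N1+N3)/N1 with N1 = 33, N3 = 61 gives 94/33; |achieved − target| = 0 ≤ 47/1650 ✓

N1=33 N2=14 achieved=94/33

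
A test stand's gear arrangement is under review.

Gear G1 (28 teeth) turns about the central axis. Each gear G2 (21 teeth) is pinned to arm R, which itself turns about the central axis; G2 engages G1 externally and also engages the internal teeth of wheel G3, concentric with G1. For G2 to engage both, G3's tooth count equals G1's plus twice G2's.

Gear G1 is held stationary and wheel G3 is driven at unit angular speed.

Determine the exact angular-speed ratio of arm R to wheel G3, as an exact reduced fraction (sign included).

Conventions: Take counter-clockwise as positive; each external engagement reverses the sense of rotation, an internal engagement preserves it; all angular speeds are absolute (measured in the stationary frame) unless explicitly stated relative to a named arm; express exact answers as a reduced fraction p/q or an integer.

5/7

planetary set (28T centre, 21T on arm, 70T internal) — Willis relation
ring teeth: 28 + 2·21 = 70
28(ω_sun−ω_arm) = −70(ω_ring−ω_arm),  ω_sun = 0, ω_ring = 1
28(0−ω_arm) = −70(1−ω_arm)  ⇒  98·ω_arm = 70  ⇒  ω_arm = 5/7
ω_out/ω_in = 5/7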